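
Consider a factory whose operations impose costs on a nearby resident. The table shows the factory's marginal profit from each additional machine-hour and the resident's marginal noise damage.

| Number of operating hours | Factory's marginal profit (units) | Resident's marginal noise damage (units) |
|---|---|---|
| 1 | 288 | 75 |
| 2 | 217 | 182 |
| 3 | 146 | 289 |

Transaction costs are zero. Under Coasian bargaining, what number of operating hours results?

Bargaining reaches the level where marginal profit last exceeds marginal noise damage.
That holds through level 2 (217 ≥ 182) but not at 3 (146 < 289).

2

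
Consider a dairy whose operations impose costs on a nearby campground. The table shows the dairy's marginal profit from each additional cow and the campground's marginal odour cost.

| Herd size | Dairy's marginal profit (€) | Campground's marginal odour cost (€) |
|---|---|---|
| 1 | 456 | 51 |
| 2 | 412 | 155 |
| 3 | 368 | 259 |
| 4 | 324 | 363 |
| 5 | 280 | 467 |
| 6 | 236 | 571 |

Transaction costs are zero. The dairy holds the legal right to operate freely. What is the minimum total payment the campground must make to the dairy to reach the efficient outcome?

Left alone the dairy would choose level 6 (marginal profit stays positive).
Efficient level: k* = 3 (marginal profit ≥ marginal odour cost through 3).
The campground must at least cover the dairy's forgone profit from cutting 6→3: 324 + 280 + 236 = 840.

€840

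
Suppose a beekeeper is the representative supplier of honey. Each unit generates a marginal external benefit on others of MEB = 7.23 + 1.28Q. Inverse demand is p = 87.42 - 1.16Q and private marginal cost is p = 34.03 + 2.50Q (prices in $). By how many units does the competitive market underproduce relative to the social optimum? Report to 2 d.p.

10.88 units

Market equilibrium (private): 34.03 + 2.50Q = 87.42 - 1.16Q → Q_m = 14.5874.
Social marginal cost = private MC − MEB = 26.80 + 1.22Q.
Set SMC = demand: 26.80 + 1.22Q = 87.42 - 1.16Q → Q* = 25.4706.
Gap = |14.5874 − 25.4706| = 10.8832.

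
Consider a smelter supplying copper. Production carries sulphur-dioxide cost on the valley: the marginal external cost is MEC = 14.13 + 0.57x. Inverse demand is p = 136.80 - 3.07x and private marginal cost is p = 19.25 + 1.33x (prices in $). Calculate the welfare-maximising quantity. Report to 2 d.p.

Social marginal cost = private MC + MEC = 33.38 + 1.90x.
Set SMC = demand: 33.38 + 1.90x = 136.80 - 3.07x → x* = 20.8089.

x* = 20.81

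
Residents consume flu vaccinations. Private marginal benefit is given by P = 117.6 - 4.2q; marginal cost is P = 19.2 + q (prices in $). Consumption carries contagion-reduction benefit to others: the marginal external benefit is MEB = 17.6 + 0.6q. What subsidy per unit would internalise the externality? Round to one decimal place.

subsidy = $32.7 per unit

Social marginal benefit = demand + MEB = 135.2 - 3.6q.
Set SMB = MC: 135.2 - 3.6q = 19.2 + q → q* = 25.2174.
The Pigouvian subsidy equals MEB at q*: 17.6 + 0.6×25.2174 = 32.7304.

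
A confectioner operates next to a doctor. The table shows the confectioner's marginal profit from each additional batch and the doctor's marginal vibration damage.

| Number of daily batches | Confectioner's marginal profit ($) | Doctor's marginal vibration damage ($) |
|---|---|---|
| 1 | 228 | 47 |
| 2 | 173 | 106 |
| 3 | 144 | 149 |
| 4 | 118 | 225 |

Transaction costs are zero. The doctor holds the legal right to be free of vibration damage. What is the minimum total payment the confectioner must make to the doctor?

$153

Efficient level: marginal profit ≥ marginal vibration damage through level 2, so k* = 2.
With the doctor holding the right, the confectioner must at least compensate total damage at k*: 47 + 106 = 153.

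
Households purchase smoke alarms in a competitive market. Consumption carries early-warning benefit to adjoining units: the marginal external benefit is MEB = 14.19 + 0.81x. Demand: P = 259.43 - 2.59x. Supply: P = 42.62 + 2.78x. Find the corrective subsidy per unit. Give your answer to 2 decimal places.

Social marginal benefit = demand + MEB = 273.62 - 1.78x.
Set SMB = MC: 273.62 - 1.78x = 42.62 + 2.78x → x* = 50.6579.
The Pigouvian subsidy equals MEB at x*: 14.19 + 0.81×50.6579 = 55.2229.

subsidy = 55.22 per unit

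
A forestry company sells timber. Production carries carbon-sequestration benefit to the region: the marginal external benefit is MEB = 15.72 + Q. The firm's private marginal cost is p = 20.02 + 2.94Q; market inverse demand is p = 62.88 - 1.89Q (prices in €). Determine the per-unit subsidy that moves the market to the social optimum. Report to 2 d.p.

subsidy = €31.02 per unit

Social marginal cost = private MC − MEB = 4.30 + 1.94Q.
Set SMC = demand: 4.30 + 1.94Q = 62.88 - 1.89Q → Q* = 15.2950.
The Pigouvian subsidy equals MEB at Q*: 15.72 + 1.00×15.2950 = 31.0150.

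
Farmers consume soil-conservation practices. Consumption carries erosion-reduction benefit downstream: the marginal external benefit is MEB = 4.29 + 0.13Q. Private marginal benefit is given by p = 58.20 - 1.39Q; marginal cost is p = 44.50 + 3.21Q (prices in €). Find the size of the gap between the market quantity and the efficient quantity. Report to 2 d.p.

1.05 units

Market equilibrium (private): 44.50 + 3.21Q = 58.20 - 1.39Q → Q_m = 2.9783.
Social marginal benefit = demand + MEB = 62.49 - 1.26Q.
Set SMB = MC: 62.49 - 1.26Q = 44.50 + 3.21Q → Q* = 4.0246.
Gap = |2.9783 − 4.0246| = 1.0463.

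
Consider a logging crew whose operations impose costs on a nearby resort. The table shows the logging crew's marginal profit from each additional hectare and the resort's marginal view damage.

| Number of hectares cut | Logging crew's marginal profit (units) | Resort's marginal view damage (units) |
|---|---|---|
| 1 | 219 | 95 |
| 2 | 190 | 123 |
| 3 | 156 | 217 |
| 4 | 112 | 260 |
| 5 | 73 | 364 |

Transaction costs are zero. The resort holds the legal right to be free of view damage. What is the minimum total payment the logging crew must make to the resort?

218

Efficient level: marginal profit ≥ marginal view damage through level 2, so k* = 2.
With the resort holding the right, the logging crew must at least compensate total damage at k*: 95 + 123 = 218.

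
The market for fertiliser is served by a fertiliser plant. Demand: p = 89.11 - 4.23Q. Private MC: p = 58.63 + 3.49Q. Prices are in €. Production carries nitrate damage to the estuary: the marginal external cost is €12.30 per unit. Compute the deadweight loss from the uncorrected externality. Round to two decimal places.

Market equilibrium (private): 58.63 + 3.49Q = 89.11 - 4.23Q → Q_m = 3.9482.
Social marginal cost = private MC + MEC = 70.93 + 3.49Q.
Set SMC = demand: 70.93 + 3.49Q = 89.11 - 4.23Q → Q* = 2.3549.
The welfare-loss triangle has base |Q_m − Q*| and height MEC(Q_m) (the vertical gap between SMC and demand is zero at Q* and MEC at Q_m).
DWL = ½ × 1.5933 × 12.3000 = 9.7988.

DWL = €9.80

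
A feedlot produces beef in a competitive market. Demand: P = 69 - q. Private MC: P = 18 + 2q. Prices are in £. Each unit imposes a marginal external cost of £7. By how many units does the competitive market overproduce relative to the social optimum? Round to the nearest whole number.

2 units

Market equilibrium (private): 18 + 2q = 69 - q → q_m = 17.0000.
Social marginal cost = private MC + MEC = 25 + 2q.
Set SMC = demand: 25 + 2q = 69 - q → q* = 14.6667.
Gap = |17.0000 − 14.6667| = 2.3333.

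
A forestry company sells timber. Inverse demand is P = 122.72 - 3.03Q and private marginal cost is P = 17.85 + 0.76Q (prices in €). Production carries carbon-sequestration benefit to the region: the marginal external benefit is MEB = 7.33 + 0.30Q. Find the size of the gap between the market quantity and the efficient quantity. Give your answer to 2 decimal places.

4.48 units

Market equilibrium (private): 17.85 + 0.76Q = 122.72 - 3.03Q → Q_m = 27.6702.
Social marginal cost = private MC − MEB = 10.52 + 0.46Q.
Set SMC = demand: 10.52 + 0.46Q = 122.72 - 3.03Q → Q* = 32.1490.
Gap = |27.6702 − 32.1490| = 4.4788.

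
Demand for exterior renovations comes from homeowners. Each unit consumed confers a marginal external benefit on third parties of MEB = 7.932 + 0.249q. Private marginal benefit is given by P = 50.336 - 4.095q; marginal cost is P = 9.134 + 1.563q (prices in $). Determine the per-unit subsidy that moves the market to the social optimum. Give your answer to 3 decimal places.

subsidy = $10.194 per unit

Social marginal benefit = demand + MEB = 58.268 - 3.846q.
Set SMB = MC: 58.268 - 3.846q = 9.134 + 1.563q → q* = 9.0837.
The Pigouvian subsidy equals MEB at q*: 7.932 + 0.249×9.0837 = 10.1938.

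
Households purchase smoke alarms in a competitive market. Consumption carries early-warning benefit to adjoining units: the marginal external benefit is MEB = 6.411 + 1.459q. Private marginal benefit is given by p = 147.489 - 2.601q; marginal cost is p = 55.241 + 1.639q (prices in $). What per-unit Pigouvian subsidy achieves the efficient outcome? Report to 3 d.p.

subsidy = $58.171 per unit

Social marginal benefit = demand + MEB = 153.900 - 1.142q.
Set SMB = MC: 153.900 - 1.142q = 55.241 + 1.639q → q* = 35.4761.
The Pigouvian subsidy equals MEB at q*: 6.411 + 1.459×35.4761 = 58.1706.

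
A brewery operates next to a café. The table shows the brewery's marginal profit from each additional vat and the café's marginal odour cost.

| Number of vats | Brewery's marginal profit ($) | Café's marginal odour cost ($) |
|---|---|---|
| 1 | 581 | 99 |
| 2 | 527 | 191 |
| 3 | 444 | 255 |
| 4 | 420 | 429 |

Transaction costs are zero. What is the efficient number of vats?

Bargaining reaches the level where marginal profit last exceeds marginal odour cost.
That holds through level 3 (444 ≥ 255) but not at 4 (420 < 429).

3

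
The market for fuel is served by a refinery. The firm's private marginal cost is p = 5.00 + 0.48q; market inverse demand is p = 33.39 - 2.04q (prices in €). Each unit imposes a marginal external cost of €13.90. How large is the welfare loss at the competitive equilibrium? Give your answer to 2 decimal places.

Market equilibrium (private): 5.00 + 0.48q = 33.39 - 2.04q → q_m = 11.2659.
Social marginal cost = private MC + MEC = 18.90 + 0.48q.
Set SMC = demand: 18.90 + 0.48q = 33.39 - 2.04q → q* = 5.7500.
Height of the DWL triangle at q_m is SMC(q_m) − demand(q_m) = MEC(q_m) = 13.9000.
DWL = ½ × 5.5159 × 13.9000 = 38.3355.

DWL = €38.34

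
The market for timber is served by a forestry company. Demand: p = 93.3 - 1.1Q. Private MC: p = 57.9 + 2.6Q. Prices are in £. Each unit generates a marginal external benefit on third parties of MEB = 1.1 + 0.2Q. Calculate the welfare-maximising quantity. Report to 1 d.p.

Social marginal cost = private MC − MEB = 56.8 + 2.4Q.
Set SMC = demand: 56.8 + 2.4Q = 93.3 - 1.1Q → Q* = 10.4286.

Q* = 10.4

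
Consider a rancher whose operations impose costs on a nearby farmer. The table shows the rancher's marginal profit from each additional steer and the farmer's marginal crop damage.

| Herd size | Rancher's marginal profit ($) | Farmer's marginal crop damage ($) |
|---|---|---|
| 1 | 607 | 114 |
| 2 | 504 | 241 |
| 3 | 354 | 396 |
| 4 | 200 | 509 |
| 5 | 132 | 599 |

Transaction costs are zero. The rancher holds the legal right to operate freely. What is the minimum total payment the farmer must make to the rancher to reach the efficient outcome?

Left alone the rancher would choose level 5 (marginal profit stays positive).
Efficient level: k* = 2 (marginal profit ≥ marginal crop damage through 2).
The farmer must at least cover the rancher's forgone profit from cutting 5→2: 354 + 200 + 132 = 686.

$686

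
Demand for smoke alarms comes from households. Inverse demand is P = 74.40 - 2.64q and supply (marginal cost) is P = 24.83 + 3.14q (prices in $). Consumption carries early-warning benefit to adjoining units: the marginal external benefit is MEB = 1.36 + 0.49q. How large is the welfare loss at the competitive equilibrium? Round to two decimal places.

Market equilibrium (private): 24.83 + 3.14q = 74.40 - 2.64q → q_m = 8.5761.
Social marginal benefit = demand + MEB = 75.76 - 2.15q.
Set SMB = MC: 75.76 - 2.15q = 24.83 + 3.14q → q* = 9.6276.
The loss is the area between SMB and MC from q* to q_m; with linear curves that's a triangle of height MEB(q_m).
DWL = ½ × 1.0515 × 5.5623 = 2.9244.

DWL = $2.92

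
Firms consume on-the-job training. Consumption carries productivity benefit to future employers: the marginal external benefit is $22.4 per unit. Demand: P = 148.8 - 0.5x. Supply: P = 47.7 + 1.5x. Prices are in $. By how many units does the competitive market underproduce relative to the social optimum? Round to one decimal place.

11.2 units

Market equilibrium (private): 47.7 + 1.5x = 148.8 - 0.5x → x_m = 50.5500.
Social marginal benefit = demand + MEB = 171.2 - 0.5x.
Set SMB = MC: 171.2 - 0.5x = 47.7 + 1.5x → x* = 61.7500.
Gap = |50.5500 − 61.7500| = 11.2000.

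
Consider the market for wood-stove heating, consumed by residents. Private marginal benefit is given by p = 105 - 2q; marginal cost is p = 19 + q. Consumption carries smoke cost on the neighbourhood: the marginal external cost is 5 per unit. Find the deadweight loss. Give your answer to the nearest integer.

DWL = 4

Market equilibrium (private): 19 + q = 105 - 2q → q_m = 28.6667.
Social marginal benefit = demand − MEC = 100 - 2q.
Set SMB = MC: 100 - 2q = 19 + q → q* = 27.0000.
Height of the DWL triangle at q_m is MC(q_m) − SMB(q_m) = MEC(q_m) = 5.0000.
DWL = ½ × 1.6667 × 5.0000 = 4.1668.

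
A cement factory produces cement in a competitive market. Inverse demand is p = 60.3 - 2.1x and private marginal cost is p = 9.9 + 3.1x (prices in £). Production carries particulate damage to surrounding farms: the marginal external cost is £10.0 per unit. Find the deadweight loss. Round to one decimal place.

Market equilibrium (private): 9.9 + 3.1x = 60.3 - 2.1x → x_m = 9.6923.
Social marginal cost = private MC + MEC = 19.9 + 3.1x.
Set SMC = demand: 19.9 + 3.1x = 60.3 - 2.1x → x* = 7.7692.
Between x* and x_m the wedge SMC − demand runs linearly from 0 to MEC(x_m), so the loss is a triangle.
DWL = ½ × 1.9231 × 10.0000 = 9.6155.

DWL = £9.6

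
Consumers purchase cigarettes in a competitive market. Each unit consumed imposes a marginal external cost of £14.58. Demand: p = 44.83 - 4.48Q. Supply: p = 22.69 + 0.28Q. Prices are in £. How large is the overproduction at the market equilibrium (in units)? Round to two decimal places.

Market equilibrium (private): 22.69 + 0.28Q = 44.83 - 4.48Q → Q_m = 4.6513.
Social marginal benefit = demand − MEC = 30.25 - 4.48Q.
Set SMB = MC: 30.25 - 4.48Q = 22.69 + 0.28Q → Q* = 1.5882.
Gap = |4.6513 − 1.5882| = 3.0631.

3.06 units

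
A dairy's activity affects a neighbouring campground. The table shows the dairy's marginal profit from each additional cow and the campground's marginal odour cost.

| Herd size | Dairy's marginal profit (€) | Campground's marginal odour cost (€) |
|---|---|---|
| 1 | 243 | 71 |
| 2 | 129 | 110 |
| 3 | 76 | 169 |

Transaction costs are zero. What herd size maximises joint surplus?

Bargaining reaches the level where marginal profit last exceeds marginal odour cost.
That holds through level 2 (129 ≥ 110) but not at 3 (76 < 169).

2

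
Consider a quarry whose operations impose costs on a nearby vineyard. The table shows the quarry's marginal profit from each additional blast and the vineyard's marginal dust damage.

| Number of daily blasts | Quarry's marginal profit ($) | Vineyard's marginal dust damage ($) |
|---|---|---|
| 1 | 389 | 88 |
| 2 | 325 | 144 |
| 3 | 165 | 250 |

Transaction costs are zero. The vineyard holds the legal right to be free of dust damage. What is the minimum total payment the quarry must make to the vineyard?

Efficient level: marginal profit ≥ marginal dust damage through level 2, so k* = 2.
With the vineyard holding the right, the quarry must at least compensate total damage at k*: 88 + 144 = 232.

$232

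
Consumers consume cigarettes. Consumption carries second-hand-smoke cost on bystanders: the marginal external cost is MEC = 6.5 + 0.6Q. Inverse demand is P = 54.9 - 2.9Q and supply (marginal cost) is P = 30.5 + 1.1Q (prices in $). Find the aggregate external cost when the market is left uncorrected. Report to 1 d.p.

Market equilibrium (private): 30.5 + 1.1Q = 54.9 - 2.9Q → Q_m = 6.1000.
Total external cost = ∫₀^{Q_m} (6.5 + 0.6Q) dQ = 6.5×6.1000 + ½×0.6×6.1000² = 50.8130.

$50.8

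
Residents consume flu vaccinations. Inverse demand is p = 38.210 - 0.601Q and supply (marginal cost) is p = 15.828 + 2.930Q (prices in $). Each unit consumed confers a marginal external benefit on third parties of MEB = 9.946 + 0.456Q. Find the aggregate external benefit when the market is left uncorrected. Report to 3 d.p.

Market equilibrium (private): 15.828 + 2.930Q = 38.210 - 0.601Q → Q_m = 6.3387.
Total external benefit = ∫₀^{Q_m} (9.946 + 0.456Q) dQ = 9.946×6.3387 + ½×0.456×6.3387² = 72.2055.

$72.206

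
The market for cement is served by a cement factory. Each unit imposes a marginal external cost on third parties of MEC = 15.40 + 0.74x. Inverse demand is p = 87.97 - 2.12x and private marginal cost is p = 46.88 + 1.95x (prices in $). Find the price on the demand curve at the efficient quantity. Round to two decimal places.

P = $76.65

Social marginal cost = private MC + MEC = 62.28 + 2.69x.
Set SMC = demand: 62.28 + 2.69x = 87.97 - 2.12x → x* = 5.3410.
Consumer price on the demand curve at x*: 87.97 − 2.12×5.3410 = 76.6471.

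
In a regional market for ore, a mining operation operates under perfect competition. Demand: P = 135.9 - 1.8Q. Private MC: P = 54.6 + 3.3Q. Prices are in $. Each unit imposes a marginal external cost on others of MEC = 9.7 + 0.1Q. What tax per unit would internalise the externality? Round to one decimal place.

tax = $11.1 per unit

Social marginal cost = private MC + MEC = 64.3 + 3.4Q.
Set SMC = demand: 64.3 + 3.4Q = 135.9 - 1.8Q → Q* = 13.7692.
The Pigouvian tax equals MEC at Q*: 9.7 + 0.1×13.7692 = 11.0769.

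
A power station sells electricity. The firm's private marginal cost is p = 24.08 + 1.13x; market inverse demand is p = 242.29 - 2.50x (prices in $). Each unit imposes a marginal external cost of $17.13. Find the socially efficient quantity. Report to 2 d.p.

x* = 55.39

Social marginal cost = private MC + MEC = 41.21 + 1.13x.
Set SMC = demand: 41.21 + 1.13x = 242.29 - 2.50x → x* = 55.3939.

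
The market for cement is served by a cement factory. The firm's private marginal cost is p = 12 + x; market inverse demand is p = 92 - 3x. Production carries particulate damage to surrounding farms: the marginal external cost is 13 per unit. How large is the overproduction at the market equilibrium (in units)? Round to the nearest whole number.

3 units

Market equilibrium (private): 12 + x = 92 - 3x → x_m = 20.0000.
Social marginal cost = private MC + MEC = 25 + x.
Set SMC = demand: 25 + x = 92 - 3x → x* = 16.7500.
Gap = |20.0000 − 16.7500| = 3.2500.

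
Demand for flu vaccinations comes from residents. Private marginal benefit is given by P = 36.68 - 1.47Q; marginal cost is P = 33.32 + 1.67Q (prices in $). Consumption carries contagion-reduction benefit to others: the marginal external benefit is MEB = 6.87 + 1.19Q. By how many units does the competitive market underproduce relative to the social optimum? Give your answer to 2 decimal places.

Market equilibrium (private): 33.32 + 1.67Q = 36.68 - 1.47Q → Q_m = 1.0701.
Social marginal benefit = demand + MEB = 43.55 - 0.28Q.
Set SMB = MC: 43.55 - 0.28Q = 33.32 + 1.67Q → Q* = 5.2462.
Gap = |1.0701 − 5.2462| = 4.1761.

4.18 units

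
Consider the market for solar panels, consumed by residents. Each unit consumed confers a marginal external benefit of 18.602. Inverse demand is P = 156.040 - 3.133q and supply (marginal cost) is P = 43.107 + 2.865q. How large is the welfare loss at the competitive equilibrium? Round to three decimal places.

DWL = 28.846

Market equilibrium (private): 43.107 + 2.865q = 156.040 - 3.133q → q_m = 18.8284.
Social marginal benefit = demand + MEB = 174.642 - 3.133q.
Set SMB = MC: 174.642 - 3.133q = 43.107 + 2.865q → q* = 21.9298.
The loss is the area between SMB and MC from q* to q_m; with linear curves that's a triangle of height MEB(q_m).
DWL = ½ × 3.1014 × 18.6020 = 28.8461.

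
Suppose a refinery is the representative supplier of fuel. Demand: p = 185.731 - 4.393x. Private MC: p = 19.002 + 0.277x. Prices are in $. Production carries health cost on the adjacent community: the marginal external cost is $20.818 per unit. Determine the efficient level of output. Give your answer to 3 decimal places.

Social marginal cost = private MC + MEC = 39.820 + 0.277x.
Set SMC = demand: 39.820 + 0.277x = 185.731 - 4.393x → x* = 31.2443.

x* = 31.244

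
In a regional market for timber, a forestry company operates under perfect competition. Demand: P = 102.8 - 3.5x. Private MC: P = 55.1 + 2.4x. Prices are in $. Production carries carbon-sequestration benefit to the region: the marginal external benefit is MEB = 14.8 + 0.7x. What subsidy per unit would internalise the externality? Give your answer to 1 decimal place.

subsidy = $23.2 per unit

Social marginal cost = private MC − MEB = 40.3 + 1.7x.
Set SMC = demand: 40.3 + 1.7x = 102.8 - 3.5x → x* = 12.0192.
The Pigouvian subsidy equals MEB at x*: 14.8 + 0.7×12.0192 = 23.2134.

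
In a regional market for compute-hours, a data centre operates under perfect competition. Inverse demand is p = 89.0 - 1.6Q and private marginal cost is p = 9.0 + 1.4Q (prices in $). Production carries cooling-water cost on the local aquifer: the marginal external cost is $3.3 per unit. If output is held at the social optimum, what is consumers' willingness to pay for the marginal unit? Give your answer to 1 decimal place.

P = $48.1

Social marginal cost = private MC + MEC = 12.3 + 1.4Q.
Set SMC = demand: 12.3 + 1.4Q = 89.0 - 1.6Q → Q* = 25.5667.
Consumer price on the demand curve at Q*: 89.0 − 1.6×25.5667 = 48.0933.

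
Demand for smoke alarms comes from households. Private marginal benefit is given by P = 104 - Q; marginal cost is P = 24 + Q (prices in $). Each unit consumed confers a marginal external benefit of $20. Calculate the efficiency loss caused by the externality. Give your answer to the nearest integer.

Market equilibrium (private): 24 + Q = 104 - Q → Q_m = 40.0000.
Social marginal benefit = demand + MEB = 124 - Q.
Set SMB = MC: 124 - Q = 24 + Q → Q* = 50.0000.
Between Q* and Q_m the wedge SMB − MC runs linearly from 0 to MEB(Q_m), so the loss is a triangle.
DWL = ½ × 10.0000 × 20.0000 = 100.0000.

DWL = $100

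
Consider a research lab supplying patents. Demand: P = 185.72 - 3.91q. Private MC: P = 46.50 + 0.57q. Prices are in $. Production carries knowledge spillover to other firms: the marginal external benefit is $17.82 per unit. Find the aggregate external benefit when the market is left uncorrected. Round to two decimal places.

Market equilibrium (private): 46.50 + 0.57q = 185.72 - 3.91q → q_m = 31.0759.
Total external benefit = MEB × q_m = 17.82 × 31.0759 = 553.7725.

$553.77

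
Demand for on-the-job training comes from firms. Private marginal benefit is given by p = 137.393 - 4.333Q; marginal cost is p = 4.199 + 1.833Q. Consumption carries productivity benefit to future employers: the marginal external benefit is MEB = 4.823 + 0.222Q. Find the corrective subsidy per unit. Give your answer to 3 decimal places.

subsidy = 9.978 per unit

Social marginal benefit = demand + MEB = 142.216 - 4.111Q.
Set SMB = MC: 142.216 - 4.111Q = 4.199 + 1.833Q → Q* = 23.2195.
The Pigouvian subsidy equals MEB at Q*: 4.823 + 0.222×23.2195 = 9.9777.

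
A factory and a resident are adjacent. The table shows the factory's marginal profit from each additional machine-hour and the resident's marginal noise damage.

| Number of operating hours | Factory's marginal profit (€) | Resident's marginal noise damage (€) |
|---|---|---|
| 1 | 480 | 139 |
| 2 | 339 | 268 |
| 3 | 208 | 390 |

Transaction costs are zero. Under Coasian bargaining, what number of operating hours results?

Bargaining reaches the level where marginal profit last exceeds marginal noise damage.
That holds through level 2 (339 ≥ 268) but not at 3 (208 < 390).

2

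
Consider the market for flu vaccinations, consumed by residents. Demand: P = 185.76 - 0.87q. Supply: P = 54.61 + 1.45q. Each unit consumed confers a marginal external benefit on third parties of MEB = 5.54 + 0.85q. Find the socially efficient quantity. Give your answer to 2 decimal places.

q* = 92.99

Social marginal benefit = demand + MEB = 191.30 - 0.02q.
Set SMB = MC: 191.30 - 0.02q = 54.61 + 1.45q → q* = 92.9864.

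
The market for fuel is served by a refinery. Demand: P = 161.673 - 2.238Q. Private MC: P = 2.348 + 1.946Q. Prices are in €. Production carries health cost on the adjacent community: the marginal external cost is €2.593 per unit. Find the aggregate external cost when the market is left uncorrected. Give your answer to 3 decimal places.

€98.740

Market equilibrium (private): 2.348 + 1.946Q = 161.673 - 2.238Q → Q_m = 38.0796.
Total external cost = MEC × Q_m = 2.593 × 38.0796 = 98.7404.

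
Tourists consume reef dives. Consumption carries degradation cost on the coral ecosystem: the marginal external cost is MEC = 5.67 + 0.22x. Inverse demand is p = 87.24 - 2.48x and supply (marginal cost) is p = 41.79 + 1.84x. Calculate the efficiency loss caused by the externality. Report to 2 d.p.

DWL = 7.02

Market equilibrium (private): 41.79 + 1.84x = 87.24 - 2.48x → x_m = 10.5208.
Social marginal benefit = demand − MEC = 81.57 - 2.70x.
Set SMB = MC: 81.57 - 2.70x = 41.79 + 1.84x → x* = 8.7621.
The welfare-loss triangle has base |x_m − x*| and height MEC(x_m) (the vertical gap between SMB and MC is zero at x* and MEC at x_m).
DWL = ½ × 1.7587 × 7.9846 = 7.0213.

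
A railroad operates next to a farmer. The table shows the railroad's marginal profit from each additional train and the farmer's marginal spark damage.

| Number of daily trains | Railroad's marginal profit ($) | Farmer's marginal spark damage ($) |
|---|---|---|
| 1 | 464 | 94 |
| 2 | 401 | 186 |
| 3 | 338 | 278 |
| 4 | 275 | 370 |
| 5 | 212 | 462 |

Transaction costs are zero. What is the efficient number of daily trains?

Bargaining reaches the level where marginal profit last exceeds marginal spark damage.
That holds through level 3 (338 ≥ 278) but not at 4 (275 < 370).

3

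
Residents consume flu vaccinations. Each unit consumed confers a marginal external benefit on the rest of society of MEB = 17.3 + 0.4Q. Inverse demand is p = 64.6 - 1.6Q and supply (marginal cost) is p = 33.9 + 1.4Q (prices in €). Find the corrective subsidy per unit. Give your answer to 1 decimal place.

subsidy = €24.7 per unit

Social marginal benefit = demand + MEB = 81.9 - 1.2Q.
Set SMB = MC: 81.9 - 1.2Q = 33.9 + 1.4Q → Q* = 18.4615.
The Pigouvian subsidy equals MEB at Q*: 17.3 + 0.4×18.4615 = 24.6846.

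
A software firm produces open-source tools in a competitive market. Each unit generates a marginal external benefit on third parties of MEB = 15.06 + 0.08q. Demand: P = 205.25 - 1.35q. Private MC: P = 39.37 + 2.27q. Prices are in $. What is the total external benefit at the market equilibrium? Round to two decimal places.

Market equilibrium (private): 39.37 + 2.27q = 205.25 - 1.35q → q_m = 45.8232.
Total external benefit = ∫₀^{q_m} (15.06 + 0.08q) dq = 15.06×45.8232 + ½×0.08×45.8232² = 774.0880.

$774.09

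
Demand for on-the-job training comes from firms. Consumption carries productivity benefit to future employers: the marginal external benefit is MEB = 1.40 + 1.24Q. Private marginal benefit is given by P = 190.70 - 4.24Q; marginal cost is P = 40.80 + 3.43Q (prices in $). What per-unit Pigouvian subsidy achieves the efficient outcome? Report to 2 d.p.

subsidy = $30.58 per unit

Social marginal benefit = demand + MEB = 192.10 - 3.00Q.
Set SMB = MC: 192.10 - 3.00Q = 40.80 + 3.43Q → Q* = 23.5303.
The Pigouvian subsidy equals MEB at Q*: 1.40 + 1.24×23.5303 = 30.5776.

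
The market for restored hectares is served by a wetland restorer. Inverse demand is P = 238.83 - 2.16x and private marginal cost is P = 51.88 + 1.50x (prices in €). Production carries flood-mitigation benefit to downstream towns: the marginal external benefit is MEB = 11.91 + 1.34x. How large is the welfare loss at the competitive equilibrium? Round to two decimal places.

DWL = €1391.62

Market equilibrium (private): 51.88 + 1.50x = 238.83 - 2.16x → x_m = 51.0792.
Social marginal cost = private MC − MEB = 39.97 + 0.16x.
Set SMC = demand: 39.97 + 0.16x = 238.83 - 2.16x → x* = 85.7155.
The welfare-loss triangle has base |x_m − x*| and height MEB(x_m) (the vertical gap between SMC and demand is zero at x* and MEB at x_m).
DWL = ½ × 34.6363 × 80.3562 = 1391.6207.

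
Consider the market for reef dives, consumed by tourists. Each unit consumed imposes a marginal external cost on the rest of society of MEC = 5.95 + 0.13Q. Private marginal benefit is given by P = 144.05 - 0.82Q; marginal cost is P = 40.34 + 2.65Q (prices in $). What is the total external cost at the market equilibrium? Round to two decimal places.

$235.89

Market equilibrium (private): 40.34 + 2.65Q = 144.05 - 0.82Q → Q_m = 29.8876.
Total external cost = ∫₀^{Q_m} (5.95 + 0.13Q) dQ = 5.95×29.8876 + ½×0.13×29.8876² = 235.8937.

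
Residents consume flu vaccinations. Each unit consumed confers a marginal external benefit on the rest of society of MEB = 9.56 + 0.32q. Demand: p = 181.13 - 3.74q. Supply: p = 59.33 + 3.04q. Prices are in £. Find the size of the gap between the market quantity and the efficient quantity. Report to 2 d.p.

2.37 units

Market equilibrium (private): 59.33 + 3.04q = 181.13 - 3.74q → q_m = 17.9646.
Social marginal benefit = demand + MEB = 190.69 - 3.42q.
Set SMB = MC: 190.69 - 3.42q = 59.33 + 3.04q → q* = 20.3344.
Gap = |17.9646 − 20.3344| = 2.3698.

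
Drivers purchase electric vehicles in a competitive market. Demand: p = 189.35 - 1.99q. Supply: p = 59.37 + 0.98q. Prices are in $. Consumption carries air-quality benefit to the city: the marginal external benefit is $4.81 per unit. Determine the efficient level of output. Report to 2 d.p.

q* = 45.38

Social marginal benefit = demand + MEB = 194.16 - 1.99q.
Set SMB = MC: 194.16 - 1.99q = 59.37 + 0.98q → q* = 45.3838.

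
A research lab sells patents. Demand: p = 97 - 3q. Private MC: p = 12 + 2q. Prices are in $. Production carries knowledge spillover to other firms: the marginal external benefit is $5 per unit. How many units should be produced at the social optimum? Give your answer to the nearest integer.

q* = 18

Social marginal cost = private MC − MEB = 7 + 2q.
Set SMC = demand: 7 + 2q = 97 - 3q → q* = 18.0000.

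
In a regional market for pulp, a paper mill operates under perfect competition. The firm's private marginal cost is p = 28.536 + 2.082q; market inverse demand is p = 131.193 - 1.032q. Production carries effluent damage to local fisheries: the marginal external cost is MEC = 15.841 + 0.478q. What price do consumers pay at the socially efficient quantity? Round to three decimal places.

P = 106.250

Social marginal cost = private MC + MEC = 44.377 + 2.560q.
Set SMC = demand: 44.377 + 2.560q = 131.193 - 1.032q → q* = 24.1693.
Consumer price on the demand curve at q*: 131.193 − 1.032×24.1693 = 106.2503.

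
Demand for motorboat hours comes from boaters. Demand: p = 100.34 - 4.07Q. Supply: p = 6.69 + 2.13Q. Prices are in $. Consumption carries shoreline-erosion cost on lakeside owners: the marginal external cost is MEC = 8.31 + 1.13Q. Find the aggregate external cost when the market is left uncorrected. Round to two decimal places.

$254.43

Market equilibrium (private): 6.69 + 2.13Q = 100.34 - 4.07Q → Q_m = 15.1048.
Total external cost = ∫₀^{Q_m} (8.31 + 1.13Q) dQ = 8.31×15.1048 + ½×1.13×15.1048² = 254.4285.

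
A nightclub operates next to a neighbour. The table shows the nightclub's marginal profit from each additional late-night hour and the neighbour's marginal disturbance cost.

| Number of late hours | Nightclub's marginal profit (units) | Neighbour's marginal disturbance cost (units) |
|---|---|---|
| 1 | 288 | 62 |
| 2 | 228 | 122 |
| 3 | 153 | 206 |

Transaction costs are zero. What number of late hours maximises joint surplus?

Bargaining reaches the level where marginal profit last exceeds marginal disturbance cost.
That holds through level 2 (228 ≥ 122) but not at 3 (153 < 206).

2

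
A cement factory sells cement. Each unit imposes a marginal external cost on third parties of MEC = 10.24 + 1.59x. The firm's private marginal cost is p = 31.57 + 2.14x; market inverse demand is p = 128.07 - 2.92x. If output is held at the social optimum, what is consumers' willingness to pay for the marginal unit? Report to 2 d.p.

Social marginal cost = private MC + MEC = 41.81 + 3.73x.
Set SMC = demand: 41.81 + 3.73x = 128.07 - 2.92x → x* = 12.9714.
Consumer price on the demand curve at x*: 128.07 − 2.92×12.9714 = 90.1935.

P = 90.19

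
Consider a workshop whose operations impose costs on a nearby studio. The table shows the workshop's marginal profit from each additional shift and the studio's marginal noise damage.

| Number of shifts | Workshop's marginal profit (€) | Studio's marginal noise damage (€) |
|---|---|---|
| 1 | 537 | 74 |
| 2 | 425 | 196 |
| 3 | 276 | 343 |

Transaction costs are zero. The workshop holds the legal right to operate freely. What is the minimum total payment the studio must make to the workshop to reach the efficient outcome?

Left alone the workshop would choose level 3 (marginal profit stays positive).
Efficient level: k* = 2 (marginal profit ≥ marginal noise damage through 2).
The studio must at least cover the workshop's forgone profit from cutting 3→2: 276 = 276.

€276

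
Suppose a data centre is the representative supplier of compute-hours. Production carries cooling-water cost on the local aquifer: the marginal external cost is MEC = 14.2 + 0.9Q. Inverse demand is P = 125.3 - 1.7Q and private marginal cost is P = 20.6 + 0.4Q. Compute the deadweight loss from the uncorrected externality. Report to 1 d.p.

DWL = 581.6

Market equilibrium (private): 20.6 + 0.4Q = 125.3 - 1.7Q → Q_m = 49.8571.
Social marginal cost = private MC + MEC = 34.8 + 1.3Q.
Set SMC = demand: 34.8 + 1.3Q = 125.3 - 1.7Q → Q* = 30.1667.
The loss is the area between SMC and demand from Q* to Q_m; with linear curves that's a triangle of height MEC(Q_m).
DWL = ½ × 19.6904 × 59.0714 = 581.5697.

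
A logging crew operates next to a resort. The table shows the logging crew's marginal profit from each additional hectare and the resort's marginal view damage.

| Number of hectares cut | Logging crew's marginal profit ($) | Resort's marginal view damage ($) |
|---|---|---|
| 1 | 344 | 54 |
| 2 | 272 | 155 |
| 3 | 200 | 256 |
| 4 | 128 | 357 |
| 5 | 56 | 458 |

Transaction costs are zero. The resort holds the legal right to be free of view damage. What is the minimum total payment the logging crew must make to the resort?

Efficient level: marginal profit ≥ marginal view damage through level 2, so k* = 2.
With the resort holding the right, the logging crew must at least compensate total damage at k*: 54 + 155 = 209.

$209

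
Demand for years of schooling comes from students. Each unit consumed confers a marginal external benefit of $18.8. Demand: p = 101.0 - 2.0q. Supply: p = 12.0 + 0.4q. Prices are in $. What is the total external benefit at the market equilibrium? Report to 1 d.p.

$697.2

Market equilibrium (private): 12.0 + 0.4q = 101.0 - 2.0q → q_m = 37.0833.
Total external benefit = MEB × q_m = 18.8 × 37.0833 = 697.1660.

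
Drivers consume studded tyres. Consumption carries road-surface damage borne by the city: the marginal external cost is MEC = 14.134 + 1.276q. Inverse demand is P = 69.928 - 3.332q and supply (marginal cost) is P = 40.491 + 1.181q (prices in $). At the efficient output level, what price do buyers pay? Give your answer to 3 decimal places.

P = $61.120

Social marginal benefit = demand − MEC = 55.794 - 4.608q.
Set SMB = MC: 55.794 - 4.608q = 40.491 + 1.181q → q* = 2.6435.
Consumer price on the demand curve at q*: 69.928 − 3.332×2.6435 = 61.1199.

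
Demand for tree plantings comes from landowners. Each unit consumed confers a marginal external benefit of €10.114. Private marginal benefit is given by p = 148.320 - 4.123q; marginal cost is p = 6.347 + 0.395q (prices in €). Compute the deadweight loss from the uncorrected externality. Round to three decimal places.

Market equilibrium (private): 6.347 + 0.395q = 148.320 - 4.123q → q_m = 31.4239.
Social marginal benefit = demand + MEB = 158.434 - 4.123q.
Set SMB = MC: 158.434 - 4.123q = 6.347 + 0.395q → q* = 33.6625.
Height of the DWL triangle at q_m is SMB(q_m) − MC(q_m) = MEB(q_m) = 10.1140.
DWL = ½ × 2.2386 × 10.1140 = 11.3206.

DWL = €11.321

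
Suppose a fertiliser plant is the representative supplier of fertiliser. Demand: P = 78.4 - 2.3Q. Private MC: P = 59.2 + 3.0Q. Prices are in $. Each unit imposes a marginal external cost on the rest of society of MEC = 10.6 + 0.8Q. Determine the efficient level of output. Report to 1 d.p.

Q* = 1.4

Social marginal cost = private MC + MEC = 69.8 + 3.8Q.
Set SMC = demand: 69.8 + 3.8Q = 78.4 - 2.3Q → Q* = 1.4098.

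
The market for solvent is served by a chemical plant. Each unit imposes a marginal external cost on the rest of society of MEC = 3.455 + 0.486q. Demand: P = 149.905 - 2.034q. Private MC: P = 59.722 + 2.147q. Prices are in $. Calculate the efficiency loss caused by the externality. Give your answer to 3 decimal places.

DWL = $20.813

Market equilibrium (private): 59.722 + 2.147q = 149.905 - 2.034q → q_m = 21.5697.
Social marginal cost = private MC + MEC = 63.177 + 2.633q.
Set SMC = demand: 63.177 + 2.633q = 149.905 - 2.034q → q* = 18.5832.
The welfare-loss triangle has base |q_m − q*| and height MEC(q_m) (the vertical gap between SMC and demand is zero at q* and MEC at q_m).
DWL = ½ × 2.9865 × 13.9379 = 20.8128.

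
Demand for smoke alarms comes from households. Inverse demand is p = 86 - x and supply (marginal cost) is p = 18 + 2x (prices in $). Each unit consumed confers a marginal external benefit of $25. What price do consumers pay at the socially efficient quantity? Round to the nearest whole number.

Social marginal benefit = demand + MEB = 111 - x.
Set SMB = MC: 111 - x = 18 + 2x → x* = 31.0000.
Consumer price on the demand curve at x*: 86 − 1×31.0000 = 55.0000.

P = $55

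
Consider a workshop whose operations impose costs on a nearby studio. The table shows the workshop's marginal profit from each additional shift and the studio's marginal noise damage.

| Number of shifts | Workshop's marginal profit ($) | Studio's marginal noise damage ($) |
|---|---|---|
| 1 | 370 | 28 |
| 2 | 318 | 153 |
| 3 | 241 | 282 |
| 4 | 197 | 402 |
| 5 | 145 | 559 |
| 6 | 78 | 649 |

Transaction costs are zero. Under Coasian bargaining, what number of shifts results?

2

Bargaining reaches the level where marginal profit last exceeds marginal noise damage.
That holds through level 2 (318 ≥ 153) but not at 3 (241 < 282).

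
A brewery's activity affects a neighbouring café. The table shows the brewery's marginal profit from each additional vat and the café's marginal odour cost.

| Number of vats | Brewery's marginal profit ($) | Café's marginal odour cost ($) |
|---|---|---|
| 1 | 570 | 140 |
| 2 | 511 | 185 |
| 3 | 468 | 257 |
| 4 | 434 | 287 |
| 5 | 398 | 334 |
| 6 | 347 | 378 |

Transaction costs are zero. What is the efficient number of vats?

Bargaining reaches the level where marginal profit last exceeds marginal odour cost.
That holds through level 5 (398 ≥ 334) but not at 6 (347 < 378).

5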